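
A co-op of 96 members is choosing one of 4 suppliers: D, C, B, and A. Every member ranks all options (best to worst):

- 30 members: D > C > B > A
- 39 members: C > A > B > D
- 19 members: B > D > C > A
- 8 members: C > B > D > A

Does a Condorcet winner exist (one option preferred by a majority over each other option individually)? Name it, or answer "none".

none

Checking pairwise contests:
B beats D 66–30.
D beats C 49–47.
C beats B 77–19.
D beats A 57–39.
Every option loses at least one head-to-head, so there is no Condorcet winner.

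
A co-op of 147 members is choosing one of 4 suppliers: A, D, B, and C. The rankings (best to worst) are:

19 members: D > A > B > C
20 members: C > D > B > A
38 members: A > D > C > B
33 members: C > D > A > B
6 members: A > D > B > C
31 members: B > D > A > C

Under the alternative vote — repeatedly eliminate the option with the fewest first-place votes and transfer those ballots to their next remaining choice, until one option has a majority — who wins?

Round 1: A 44, D 19, B 31, C 53. Eliminate D.
Round 2: A 63, B 31, C 53. Eliminate B.
Round 3: A 94, C 53. A has a majority.

A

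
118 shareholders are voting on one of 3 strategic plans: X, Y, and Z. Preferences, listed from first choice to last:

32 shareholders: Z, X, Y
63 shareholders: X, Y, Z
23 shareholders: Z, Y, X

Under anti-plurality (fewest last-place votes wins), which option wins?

Last-place votes: X 23, Y 32, Z 63.
X is ranked last by the fewest voters, so X wins.

X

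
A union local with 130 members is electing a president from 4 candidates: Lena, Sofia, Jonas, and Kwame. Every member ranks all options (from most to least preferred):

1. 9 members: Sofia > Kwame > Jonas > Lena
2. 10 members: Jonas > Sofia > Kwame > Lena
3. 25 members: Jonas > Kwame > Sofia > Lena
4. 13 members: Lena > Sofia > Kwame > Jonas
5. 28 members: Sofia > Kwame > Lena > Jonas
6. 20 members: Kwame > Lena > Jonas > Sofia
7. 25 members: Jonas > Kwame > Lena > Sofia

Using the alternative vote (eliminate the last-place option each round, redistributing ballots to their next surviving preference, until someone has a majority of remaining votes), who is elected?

Jonas

Round 1: Lena 13, Sofia 37, Jonas 60, Kwame 20. Eliminate Lena.
Round 2: Sofia 50, Jonas 60, Kwame 20. Eliminate Kwame.
Round 3: Sofia 50, Jonas 80. Jonas has a majority.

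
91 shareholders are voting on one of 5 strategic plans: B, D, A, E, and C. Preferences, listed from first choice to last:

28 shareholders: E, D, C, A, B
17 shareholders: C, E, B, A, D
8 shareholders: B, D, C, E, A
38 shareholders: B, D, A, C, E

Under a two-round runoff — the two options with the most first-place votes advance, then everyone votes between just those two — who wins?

Round 1 first-place votes: B 46, D 0, A 0, E 28, C 17.
B and E advance.
Runoff: B is preferred to E by 46 voters; E by 45.
B wins the runoff.

B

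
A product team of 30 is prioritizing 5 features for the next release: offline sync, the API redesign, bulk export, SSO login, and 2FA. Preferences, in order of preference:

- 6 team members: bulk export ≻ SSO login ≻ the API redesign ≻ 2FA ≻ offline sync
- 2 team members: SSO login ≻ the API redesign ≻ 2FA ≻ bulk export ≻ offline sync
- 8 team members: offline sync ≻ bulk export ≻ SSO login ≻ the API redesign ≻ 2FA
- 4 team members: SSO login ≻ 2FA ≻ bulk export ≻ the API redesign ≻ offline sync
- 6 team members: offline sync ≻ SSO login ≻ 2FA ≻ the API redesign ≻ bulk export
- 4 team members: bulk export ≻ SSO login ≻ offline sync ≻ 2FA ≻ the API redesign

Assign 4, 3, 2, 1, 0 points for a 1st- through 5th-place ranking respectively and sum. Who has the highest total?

SSO login

offline sync: 6·0 + 2·0 + 8·4 + 4·0 + 6·4 + 4·2 = 64
the API redesign: 6·2 + 2·3 + 8·1 + 4·1 + 6·1 + 4·0 = 36
bulk export: 6·4 + 2·1 + 8·3 + 4·2 + 6·0 + 4·4 = 74
SSO login: 6·3 + 2·4 + 8·2 + 4·4 + 6·3 + 4·3 = 88
2FA: 6·1 + 2·2 + 8·0 + 4·3 + 6·2 + 4·1 = 38
SSO login has the highest Borda score (88).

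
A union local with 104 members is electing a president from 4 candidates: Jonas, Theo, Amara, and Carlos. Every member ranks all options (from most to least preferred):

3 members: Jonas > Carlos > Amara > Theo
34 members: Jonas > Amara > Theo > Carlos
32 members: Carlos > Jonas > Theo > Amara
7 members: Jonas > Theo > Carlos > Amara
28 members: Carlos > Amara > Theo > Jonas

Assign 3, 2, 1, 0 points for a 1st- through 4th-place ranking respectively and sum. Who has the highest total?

Jonas: 3·3 + 34·3 + 32·2 + 7·3 + 28·0 = 196
Theo: 3·0 + 34·1 + 32·1 + 7·2 + 28·1 = 108
Amara: 3·1 + 34·2 + 32·0 + 7·0 + 28·2 = 127
Carlos: 3·2 + 34·0 + 32·3 + 7·1 + 28·3 = 193
Jonas has the highest Borda score (196).

Jonas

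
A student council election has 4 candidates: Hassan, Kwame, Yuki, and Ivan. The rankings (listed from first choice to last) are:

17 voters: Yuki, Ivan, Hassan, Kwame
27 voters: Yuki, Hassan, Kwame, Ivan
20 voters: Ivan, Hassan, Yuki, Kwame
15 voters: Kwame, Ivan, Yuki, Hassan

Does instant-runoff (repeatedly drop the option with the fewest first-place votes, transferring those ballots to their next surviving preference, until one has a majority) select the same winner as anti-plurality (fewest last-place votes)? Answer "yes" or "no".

yes

Instant-runoff — R1 Hassan 0, Kwame 15, Yuki 44, Ivan 20 (Yuki winner). Winner: Yuki.
Anti-plurality — last-place votes: Hassan 15, Kwame 37, Yuki 0, Ivan 27. Winner: Yuki.
The two methods agree.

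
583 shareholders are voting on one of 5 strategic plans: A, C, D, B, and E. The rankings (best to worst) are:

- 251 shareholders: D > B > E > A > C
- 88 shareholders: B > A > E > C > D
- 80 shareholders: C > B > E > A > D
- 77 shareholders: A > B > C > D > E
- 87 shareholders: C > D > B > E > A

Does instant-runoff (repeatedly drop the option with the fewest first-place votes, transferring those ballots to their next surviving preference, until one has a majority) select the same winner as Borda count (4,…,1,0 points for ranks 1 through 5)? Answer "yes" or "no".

no

Instant-runoff — R1 A 77, C 167, D 251, B 88, E 0 (E out); R2 A 77, C 167, D 251, B 88 (A out); R3 C 167, D 251, B 165 (B out); R4 C 332, D 251 (C winner). Winner: C.
Borda — scores: A 903, C 910, D 1342, B 1750, E 925. Winner: B.
The two methods disagree.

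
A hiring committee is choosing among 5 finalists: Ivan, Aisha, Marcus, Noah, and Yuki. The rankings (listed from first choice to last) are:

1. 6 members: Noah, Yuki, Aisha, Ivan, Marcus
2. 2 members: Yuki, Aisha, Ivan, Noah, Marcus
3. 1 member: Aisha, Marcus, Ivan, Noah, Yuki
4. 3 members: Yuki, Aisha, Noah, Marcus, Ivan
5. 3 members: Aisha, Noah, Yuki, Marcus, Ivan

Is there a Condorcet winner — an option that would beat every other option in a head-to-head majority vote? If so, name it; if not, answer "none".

Checking pairwise contests:
Aisha beats Ivan 15–0.
Yuki beats Aisha 11–4.
Ivan beats Marcus 8–7.
Aisha beats Noah 9–6.
Noah beats Yuki 10–5.
Every option loses at least one head-to-head, so there is no Condorcet winner.

none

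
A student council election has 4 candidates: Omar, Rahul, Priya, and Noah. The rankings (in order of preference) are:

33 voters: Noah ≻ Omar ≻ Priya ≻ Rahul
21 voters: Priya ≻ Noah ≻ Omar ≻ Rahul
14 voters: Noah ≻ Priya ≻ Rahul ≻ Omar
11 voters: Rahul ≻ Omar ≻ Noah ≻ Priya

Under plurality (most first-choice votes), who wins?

First-place votes: Omar 0, Rahul 11, Priya 21, Noah 47.
Noah has the most first-place votes.

Noah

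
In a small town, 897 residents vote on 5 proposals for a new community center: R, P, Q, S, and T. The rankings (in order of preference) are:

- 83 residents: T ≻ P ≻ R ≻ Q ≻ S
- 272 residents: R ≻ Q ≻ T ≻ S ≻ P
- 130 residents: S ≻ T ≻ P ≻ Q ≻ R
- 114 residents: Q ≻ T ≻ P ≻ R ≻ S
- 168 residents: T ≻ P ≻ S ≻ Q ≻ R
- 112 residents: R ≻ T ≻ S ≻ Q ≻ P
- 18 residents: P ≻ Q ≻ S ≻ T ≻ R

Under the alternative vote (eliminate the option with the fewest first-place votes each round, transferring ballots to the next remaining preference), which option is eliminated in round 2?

S

Round 1: R 384, P 18, Q 114, S 130, T 251. Eliminate P.
Round 2: R 384, Q 132, S 130, T 251. Eliminate S.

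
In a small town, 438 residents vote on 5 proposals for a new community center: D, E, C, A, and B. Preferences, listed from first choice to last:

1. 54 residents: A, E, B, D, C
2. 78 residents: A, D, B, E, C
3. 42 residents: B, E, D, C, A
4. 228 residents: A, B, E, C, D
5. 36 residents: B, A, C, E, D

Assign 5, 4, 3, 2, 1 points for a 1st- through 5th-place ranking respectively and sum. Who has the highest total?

D: 54·2 + 78·4 + 42·3 + 228·1 + 36·1 = 810
E: 54·4 + 78·2 + 42·4 + 228·3 + 36·2 = 1296
C: 54·1 + 78·1 + 42·2 + 228·2 + 36·3 = 780
A: 54·5 + 78·5 + 42·1 + 228·5 + 36·4 = 1986
B: 54·3 + 78·3 + 42·5 + 228·4 + 36·5 = 1698
A has the highest Borda score (1986).

A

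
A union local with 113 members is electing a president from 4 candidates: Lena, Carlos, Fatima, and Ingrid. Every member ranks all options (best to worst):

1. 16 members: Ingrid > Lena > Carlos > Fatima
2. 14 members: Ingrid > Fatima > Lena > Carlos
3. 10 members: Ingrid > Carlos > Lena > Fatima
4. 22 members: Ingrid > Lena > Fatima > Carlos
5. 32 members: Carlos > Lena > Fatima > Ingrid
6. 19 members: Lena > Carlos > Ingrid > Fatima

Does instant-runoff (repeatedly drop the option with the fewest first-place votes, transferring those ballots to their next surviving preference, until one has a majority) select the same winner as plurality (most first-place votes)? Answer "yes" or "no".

yes

Instant-runoff — R1 Lena 19, Carlos 32, Fatima 0, Ingrid 62 (Ingrid winner). Winner: Ingrid.
Plurality — first-place votes: Lena 19, Carlos 32, Fatima 0, Ingrid 62. Winner: Ingrid.
The two methods agree.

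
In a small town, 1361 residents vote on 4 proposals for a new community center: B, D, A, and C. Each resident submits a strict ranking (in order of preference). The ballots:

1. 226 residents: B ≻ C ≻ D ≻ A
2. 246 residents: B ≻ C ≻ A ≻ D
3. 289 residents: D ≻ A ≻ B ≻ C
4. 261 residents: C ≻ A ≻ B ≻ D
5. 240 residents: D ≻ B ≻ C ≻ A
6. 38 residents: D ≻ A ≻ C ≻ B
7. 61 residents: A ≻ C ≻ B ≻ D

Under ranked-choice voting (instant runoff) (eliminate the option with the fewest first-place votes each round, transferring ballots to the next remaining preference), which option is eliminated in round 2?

C

Round 1: B 472, D 567, A 61, C 261. Eliminate A.
Round 2: B 472, D 567, C 322. Eliminate C.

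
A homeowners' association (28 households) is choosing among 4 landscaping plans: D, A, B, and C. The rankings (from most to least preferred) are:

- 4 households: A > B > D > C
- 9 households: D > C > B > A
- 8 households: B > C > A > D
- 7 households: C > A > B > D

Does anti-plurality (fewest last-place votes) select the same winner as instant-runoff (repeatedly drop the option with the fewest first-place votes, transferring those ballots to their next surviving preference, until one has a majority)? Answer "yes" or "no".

Anti-plurality — last-place votes: D 15, A 9, B 0, C 4. Winner: B.
Instant-runoff — R1 D 9, A 4, B 8, C 7 (A out); R2 D 9, B 12, C 7 (C out); R3 D 9, B 19 (B winner). Winner: B.
The two methods agree.

yes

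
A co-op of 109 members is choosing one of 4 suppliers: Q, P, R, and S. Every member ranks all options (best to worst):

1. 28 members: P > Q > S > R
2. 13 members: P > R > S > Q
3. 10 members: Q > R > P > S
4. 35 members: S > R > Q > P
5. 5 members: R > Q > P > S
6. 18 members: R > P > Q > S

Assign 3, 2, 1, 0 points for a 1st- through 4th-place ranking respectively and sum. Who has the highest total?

R

Q: 28·2 + 13·0 + 10·3 + 35·1 + 5·2 + 18·1 = 149
P: 28·3 + 13·3 + 10·1 + 35·0 + 5·1 + 18·2 = 174
R: 28·0 + 13·2 + 10·2 + 35·2 + 5·3 + 18·3 = 185
S: 28·1 + 13·1 + 10·0 + 35·3 + 5·0 + 18·0 = 146
R has the highest Borda score (185).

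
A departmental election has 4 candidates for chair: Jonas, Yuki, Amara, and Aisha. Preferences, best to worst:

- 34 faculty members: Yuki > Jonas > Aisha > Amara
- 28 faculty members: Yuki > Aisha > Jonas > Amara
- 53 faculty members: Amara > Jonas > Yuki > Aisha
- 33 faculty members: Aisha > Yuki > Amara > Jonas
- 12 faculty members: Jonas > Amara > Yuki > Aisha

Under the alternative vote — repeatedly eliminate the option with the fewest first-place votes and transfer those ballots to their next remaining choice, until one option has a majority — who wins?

Round 1: Jonas 12, Yuki 62, Amara 53, Aisha 33. Eliminate Jonas.
Round 2: Yuki 62, Amara 65, Aisha 33. Eliminate Aisha.
Round 3: Yuki 95, Amara 65. Yuki has a majority.

Yuki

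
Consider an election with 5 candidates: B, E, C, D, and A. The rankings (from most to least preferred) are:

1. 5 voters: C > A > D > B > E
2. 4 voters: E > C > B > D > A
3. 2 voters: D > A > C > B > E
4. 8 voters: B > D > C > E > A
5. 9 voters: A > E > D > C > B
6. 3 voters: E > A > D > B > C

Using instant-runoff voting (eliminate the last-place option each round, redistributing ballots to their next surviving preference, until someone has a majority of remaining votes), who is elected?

Round 1: B 8, E 7, C 5, D 2, A 9. Eliminate D.
Round 2: B 8, E 7, C 5, A 11. Eliminate C.
Round 3: B 8, E 7, A 16. A has a majority.

A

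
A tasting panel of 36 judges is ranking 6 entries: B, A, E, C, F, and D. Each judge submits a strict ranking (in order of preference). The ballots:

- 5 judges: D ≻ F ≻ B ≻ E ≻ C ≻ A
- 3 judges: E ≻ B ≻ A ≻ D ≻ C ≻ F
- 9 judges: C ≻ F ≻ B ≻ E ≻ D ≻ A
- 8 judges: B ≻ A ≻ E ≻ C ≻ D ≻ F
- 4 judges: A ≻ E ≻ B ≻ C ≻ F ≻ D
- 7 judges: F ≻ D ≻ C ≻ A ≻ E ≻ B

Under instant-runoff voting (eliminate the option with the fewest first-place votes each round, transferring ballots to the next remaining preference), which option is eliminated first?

E

Round 1: B 8, A 4, E 3, C 9, F 7, D 5. Eliminate E.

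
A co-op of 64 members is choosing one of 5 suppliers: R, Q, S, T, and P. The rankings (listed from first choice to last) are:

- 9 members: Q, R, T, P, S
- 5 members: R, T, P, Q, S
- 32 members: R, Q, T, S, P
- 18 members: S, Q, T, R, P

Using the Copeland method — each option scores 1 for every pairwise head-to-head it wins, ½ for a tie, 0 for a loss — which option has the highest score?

R

R: beats Q, S, T, and P → score 4.
Q: beats S, T, and P; loses to R → score 3.
S: beats P; loses to R, Q, and T → score 1.
T: beats S and P; loses to R and Q → score 2.
P: loses to R, Q, S, and T → score 0.
R has the best pairwise record.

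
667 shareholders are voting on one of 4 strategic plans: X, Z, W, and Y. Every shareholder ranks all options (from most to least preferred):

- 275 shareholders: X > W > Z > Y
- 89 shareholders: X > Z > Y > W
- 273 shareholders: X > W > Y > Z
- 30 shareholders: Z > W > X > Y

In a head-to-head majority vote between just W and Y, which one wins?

W

Voters preferring W to Y: 578; preferring Y to W: 89.
W wins the head-to-head.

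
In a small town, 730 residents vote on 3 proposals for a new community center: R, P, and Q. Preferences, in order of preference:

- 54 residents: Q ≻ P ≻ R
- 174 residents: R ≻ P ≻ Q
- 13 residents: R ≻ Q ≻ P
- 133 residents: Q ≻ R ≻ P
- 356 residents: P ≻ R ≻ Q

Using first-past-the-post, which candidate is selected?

First-place votes: R 187, P 356, Q 187.
P has the most first-place votes.

P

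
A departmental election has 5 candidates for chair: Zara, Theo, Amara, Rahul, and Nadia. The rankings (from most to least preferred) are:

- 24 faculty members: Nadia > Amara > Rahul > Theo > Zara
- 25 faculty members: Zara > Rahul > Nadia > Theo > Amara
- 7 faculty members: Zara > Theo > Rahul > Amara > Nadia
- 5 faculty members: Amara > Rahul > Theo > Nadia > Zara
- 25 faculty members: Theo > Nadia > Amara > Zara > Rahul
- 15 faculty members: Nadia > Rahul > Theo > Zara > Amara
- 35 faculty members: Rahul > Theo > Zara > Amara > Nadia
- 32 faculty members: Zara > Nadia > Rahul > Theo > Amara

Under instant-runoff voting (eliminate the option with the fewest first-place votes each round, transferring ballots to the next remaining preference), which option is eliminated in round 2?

Round 1: Zara 64, Theo 25, Amara 5, Rahul 35, Nadia 39. Eliminate Amara.
Round 2: Zara 64, Theo 25, Rahul 40, Nadia 39. Eliminate Theo.

Theo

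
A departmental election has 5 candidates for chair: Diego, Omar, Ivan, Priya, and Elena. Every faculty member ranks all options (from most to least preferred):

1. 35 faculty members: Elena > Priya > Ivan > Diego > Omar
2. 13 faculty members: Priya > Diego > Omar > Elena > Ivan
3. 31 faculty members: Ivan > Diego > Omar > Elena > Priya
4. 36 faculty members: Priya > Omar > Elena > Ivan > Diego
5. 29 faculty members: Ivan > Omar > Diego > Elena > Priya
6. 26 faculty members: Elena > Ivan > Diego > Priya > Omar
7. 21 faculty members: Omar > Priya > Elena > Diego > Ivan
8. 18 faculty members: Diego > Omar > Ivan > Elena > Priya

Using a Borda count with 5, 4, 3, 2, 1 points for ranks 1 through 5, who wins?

Ivan

Diego: 35·2 + 13·4 + 31·4 + 36·1 + 29·3 + 26·3 + 21·2 + 18·5 = 579
Omar: 35·1 + 13·3 + 31·3 + 36·4 + 29·4 + 26·1 + 21·5 + 18·4 = 630
Ivan: 35·3 + 13·1 + 31·5 + 36·2 + 29·5 + 26·4 + 21·1 + 18·3 = 669
Priya: 35·4 + 13·5 + 31·1 + 36·5 + 29·1 + 26·2 + 21·4 + 18·1 = 599
Elena: 35·5 + 13·2 + 31·2 + 36·3 + 29·2 + 26·5 + 21·3 + 18·2 = 658
Ivan has the highest Borda score (669).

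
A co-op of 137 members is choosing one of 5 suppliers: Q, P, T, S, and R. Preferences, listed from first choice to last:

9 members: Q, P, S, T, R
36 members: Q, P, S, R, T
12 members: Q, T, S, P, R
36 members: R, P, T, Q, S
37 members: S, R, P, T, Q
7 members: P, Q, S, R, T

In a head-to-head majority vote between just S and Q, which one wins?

Q

Voters preferring S to Q: 37; preferring Q to S: 100.
Q wins the head-to-head.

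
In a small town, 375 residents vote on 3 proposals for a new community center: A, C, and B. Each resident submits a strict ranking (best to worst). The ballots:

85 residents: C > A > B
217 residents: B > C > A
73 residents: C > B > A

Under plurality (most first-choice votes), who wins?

B

First-place votes: A 0, C 158, B 217.
B has the most first-place votes.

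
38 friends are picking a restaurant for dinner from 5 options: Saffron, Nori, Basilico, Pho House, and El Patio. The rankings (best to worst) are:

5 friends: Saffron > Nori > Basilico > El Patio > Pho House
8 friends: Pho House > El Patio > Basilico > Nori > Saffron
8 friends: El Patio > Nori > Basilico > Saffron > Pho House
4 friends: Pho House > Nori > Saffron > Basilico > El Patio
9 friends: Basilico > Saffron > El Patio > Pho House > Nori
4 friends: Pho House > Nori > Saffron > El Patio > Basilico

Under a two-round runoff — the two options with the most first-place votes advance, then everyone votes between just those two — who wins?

Basilico

Round 1 first-place votes: Saffron 5, Nori 0, Basilico 9, Pho House 16, El Patio 8.
Pho House and Basilico advance.
Runoff: Pho House is preferred to Basilico by 16 voters; Basilico by 22.
Basilico wins the runoff.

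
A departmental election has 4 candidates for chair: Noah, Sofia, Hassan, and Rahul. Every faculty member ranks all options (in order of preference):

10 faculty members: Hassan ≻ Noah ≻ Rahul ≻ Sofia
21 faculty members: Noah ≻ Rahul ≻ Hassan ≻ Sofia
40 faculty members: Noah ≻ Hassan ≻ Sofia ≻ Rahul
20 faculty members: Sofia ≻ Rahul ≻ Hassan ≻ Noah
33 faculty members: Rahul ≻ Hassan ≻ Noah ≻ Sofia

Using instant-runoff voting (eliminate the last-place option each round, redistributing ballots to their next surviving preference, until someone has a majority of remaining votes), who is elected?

Noah

Round 1: Noah 61, Sofia 20, Hassan 10, Rahul 33. Eliminate Hassan.
Round 2: Noah 71, Sofia 20, Rahul 33. Noah has a majority.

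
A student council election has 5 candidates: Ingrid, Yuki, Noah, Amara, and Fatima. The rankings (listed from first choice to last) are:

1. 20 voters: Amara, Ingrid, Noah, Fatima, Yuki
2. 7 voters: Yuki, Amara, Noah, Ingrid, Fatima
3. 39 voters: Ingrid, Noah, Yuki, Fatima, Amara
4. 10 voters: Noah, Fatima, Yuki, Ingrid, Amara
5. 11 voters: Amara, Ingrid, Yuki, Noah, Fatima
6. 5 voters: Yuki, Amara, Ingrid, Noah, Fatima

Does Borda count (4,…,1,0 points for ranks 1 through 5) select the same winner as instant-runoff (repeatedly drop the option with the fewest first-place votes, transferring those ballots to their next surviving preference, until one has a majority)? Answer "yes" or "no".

yes

Borda — scores: Ingrid 276, Yuki 168, Noah 227, Amara 160, Fatima 89. Winner: Ingrid.
Instant-runoff — R1 Ingrid 39, Yuki 12, Noah 10, Amara 31, Fatima 0 (Fatima out); R2 Ingrid 39, Yuki 12, Noah 10, Amara 31 (Noah out); R3 Ingrid 39, Yuki 22, Amara 31 (Yuki out); R4 Ingrid 49, Amara 43 (Ingrid winner). Winner: Ingrid.
The two methods agree.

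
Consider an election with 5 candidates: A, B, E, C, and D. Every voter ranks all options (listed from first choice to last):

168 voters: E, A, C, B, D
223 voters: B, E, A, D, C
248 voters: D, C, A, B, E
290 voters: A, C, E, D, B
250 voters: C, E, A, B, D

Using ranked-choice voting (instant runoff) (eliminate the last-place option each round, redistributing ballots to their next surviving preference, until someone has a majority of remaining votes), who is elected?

Round 1: A 290, B 223, E 168, C 250, D 248. Eliminate E.
Round 2: A 458, B 223, C 250, D 248. Eliminate B.
Round 3: A 681, C 250, D 248. A has a majority.

A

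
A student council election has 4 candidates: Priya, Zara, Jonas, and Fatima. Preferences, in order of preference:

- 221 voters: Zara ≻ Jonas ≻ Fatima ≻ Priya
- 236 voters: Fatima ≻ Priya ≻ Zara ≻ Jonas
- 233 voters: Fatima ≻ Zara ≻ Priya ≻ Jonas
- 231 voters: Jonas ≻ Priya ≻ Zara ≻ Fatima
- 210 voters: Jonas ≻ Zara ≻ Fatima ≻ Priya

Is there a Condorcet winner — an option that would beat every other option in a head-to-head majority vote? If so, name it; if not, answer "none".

Zara

Zara vs Priya: 664–467 for Zara.
Zara vs Jonas: 690–441 for Zara.
Zara vs Fatima: 662–469 for Zara.
Zara beats every other option head-to-head.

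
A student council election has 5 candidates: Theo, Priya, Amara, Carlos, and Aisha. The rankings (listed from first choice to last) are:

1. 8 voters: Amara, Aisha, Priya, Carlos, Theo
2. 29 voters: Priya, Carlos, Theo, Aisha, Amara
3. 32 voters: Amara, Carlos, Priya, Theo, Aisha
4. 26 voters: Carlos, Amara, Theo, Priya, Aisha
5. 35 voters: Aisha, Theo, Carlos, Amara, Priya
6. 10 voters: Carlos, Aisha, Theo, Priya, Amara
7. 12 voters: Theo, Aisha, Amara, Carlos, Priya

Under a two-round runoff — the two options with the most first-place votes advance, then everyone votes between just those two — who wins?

Carlos

Round 1 first-place votes: Theo 12, Priya 29, Amara 40, Carlos 36, Aisha 35.
Amara and Carlos advance.
Runoff: Amara is preferred to Carlos by 52 voters; Carlos by 100.
Carlos wins the runoff.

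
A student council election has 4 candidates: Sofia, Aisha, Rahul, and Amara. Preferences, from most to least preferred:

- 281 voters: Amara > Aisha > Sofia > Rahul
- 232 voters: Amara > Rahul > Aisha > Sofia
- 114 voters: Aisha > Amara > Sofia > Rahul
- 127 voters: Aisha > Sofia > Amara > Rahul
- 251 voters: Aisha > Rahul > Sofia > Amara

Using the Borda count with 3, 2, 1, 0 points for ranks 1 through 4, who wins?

Aisha

Sofia: 281·1 + 232·0 + 114·1 + 127·2 + 251·1 = 900
Aisha: 281·2 + 232·1 + 114·3 + 127·3 + 251·3 = 2270
Rahul: 281·0 + 232·2 + 114·0 + 127·0 + 251·2 = 966
Amara: 281·3 + 232·3 + 114·2 + 127·1 + 251·0 = 1894
Aisha has the highest Borda score (2270).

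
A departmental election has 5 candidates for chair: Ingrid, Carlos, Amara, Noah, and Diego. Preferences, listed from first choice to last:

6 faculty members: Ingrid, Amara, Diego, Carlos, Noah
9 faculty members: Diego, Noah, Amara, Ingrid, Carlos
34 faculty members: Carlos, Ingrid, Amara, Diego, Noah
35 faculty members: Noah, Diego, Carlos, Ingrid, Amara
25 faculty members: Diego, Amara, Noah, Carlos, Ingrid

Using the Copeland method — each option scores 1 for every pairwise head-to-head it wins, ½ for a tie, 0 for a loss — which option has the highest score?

Diego

Ingrid: beats Amara; loses to Carlos, Noah, and Diego → score 1.
Carlos: beats Ingrid and Amara; loses to Noah and Diego → score 2.
Amara: beats Noah; loses to Ingrid, Carlos, and Diego → score 1.
Noah: beats Ingrid and Carlos; loses to Amara and Diego → score 2.
Diego: beats Ingrid, Carlos, Amara, and Noah → score 4.
Diego has the best pairwise record.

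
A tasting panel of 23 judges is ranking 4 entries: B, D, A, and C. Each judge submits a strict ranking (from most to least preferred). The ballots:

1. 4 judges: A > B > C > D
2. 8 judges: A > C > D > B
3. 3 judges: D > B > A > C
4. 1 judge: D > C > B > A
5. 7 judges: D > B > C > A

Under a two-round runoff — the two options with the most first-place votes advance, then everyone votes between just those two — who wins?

Round 1 first-place votes: B 0, D 11, A 12, C 0.
A and D advance.
Runoff: A is preferred to D by 12 voters; D by 11.
A wins the runoff.

A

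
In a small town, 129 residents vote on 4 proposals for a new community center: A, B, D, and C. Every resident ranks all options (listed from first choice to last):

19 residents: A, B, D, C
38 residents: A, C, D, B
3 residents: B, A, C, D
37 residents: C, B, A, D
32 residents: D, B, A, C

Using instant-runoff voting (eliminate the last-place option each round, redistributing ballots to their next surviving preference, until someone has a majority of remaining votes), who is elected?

Round 1: A 57, B 3, D 32, C 37. Eliminate B.
Round 2: A 60, D 32, C 37. Eliminate D.
Round 3: A 92, C 37. A has a majority.

A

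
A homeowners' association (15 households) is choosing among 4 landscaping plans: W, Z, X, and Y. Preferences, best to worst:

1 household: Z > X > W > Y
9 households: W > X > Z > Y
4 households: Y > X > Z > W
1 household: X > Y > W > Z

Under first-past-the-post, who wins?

W

First-place votes: W 9, Z 1, X 1, Y 4.
W has the most first-place votes.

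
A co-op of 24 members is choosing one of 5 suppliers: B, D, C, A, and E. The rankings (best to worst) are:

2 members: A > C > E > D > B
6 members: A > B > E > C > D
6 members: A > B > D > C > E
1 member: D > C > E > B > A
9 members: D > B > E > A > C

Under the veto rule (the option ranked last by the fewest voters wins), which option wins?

Last-place votes: B 2, D 6, C 9, A 1, E 6.
A is ranked last by the fewest voters, so A wins.

A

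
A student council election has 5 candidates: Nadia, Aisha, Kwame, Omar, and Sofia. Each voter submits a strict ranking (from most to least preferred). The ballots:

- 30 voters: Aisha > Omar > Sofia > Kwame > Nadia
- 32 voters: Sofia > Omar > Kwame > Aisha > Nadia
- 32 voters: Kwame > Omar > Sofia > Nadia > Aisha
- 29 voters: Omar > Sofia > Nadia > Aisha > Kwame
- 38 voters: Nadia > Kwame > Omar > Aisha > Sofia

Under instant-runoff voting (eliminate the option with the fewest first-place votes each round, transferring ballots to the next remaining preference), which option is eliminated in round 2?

Aisha

Round 1: Nadia 38, Aisha 30, Kwame 32, Omar 29, Sofia 32. Eliminate Omar.
Round 2: Nadia 38, Aisha 30, Kwame 32, Sofia 61. Eliminate Aisha.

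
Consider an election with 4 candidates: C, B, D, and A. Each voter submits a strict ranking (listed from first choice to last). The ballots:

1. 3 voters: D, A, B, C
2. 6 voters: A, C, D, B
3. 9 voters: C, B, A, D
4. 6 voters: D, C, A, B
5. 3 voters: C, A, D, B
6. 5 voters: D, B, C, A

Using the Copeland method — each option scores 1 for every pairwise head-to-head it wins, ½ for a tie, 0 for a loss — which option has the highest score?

C: beats B, D, and A → score 3.
B: loses to C, D, and A → score 0.
D: beats B; loses to C and A → score 1.
A: beats B and D; loses to C → score 2.
C has the best pairwise record.

C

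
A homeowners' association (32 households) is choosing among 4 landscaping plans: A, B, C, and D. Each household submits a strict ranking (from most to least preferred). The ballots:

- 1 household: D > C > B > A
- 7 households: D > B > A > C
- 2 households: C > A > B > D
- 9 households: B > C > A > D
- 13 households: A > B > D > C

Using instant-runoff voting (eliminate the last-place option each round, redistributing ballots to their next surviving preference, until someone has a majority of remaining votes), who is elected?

Round 1: A 13, B 9, C 2, D 8. Eliminate C.
Round 2: A 15, B 9, D 8. Eliminate D.
Round 3: A 15, B 17. B has a majority.

B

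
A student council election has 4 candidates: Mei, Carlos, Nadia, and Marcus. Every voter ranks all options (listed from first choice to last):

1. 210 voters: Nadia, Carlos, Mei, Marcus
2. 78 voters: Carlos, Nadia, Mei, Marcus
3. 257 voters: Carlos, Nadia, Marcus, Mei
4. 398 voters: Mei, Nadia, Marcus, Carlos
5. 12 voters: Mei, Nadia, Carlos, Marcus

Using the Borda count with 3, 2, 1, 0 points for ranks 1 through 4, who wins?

Nadia

Mei: 210·1 + 78·1 + 257·0 + 398·3 + 12·3 = 1518
Carlos: 210·2 + 78·3 + 257·3 + 398·0 + 12·1 = 1437
Nadia: 210·3 + 78·2 + 257·2 + 398·2 + 12·2 = 2120
Marcus: 210·0 + 78·0 + 257·1 + 398·1 + 12·0 = 655
Nadia has the highest Borda score (2120).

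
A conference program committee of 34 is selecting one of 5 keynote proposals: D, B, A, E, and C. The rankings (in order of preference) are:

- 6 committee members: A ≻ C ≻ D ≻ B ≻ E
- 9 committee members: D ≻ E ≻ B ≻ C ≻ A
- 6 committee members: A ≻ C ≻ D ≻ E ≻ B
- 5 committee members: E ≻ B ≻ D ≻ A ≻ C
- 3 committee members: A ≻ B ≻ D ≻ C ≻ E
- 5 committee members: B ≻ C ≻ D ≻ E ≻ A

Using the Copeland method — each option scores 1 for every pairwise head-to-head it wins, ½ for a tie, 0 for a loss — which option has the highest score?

D

D: beats B, A, and E; ties C → score 3.5.
B: beats A and C; loses to D and E → score 2.
A: beats C; loses to D, B, and E → score 1.
E: beats B and A; loses to D and C → score 2.
C: beats E; ties D; loses to B and A → score 1.5.
D has the best pairwise record.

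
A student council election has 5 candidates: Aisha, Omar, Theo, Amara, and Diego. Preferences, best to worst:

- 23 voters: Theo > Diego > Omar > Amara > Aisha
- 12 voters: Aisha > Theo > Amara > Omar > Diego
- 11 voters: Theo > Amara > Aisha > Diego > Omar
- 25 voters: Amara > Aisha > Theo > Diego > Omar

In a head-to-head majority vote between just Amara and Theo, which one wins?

Voters preferring Amara to Theo: 25; preferring Theo to Amara: 46.
Theo wins the head-to-head.

Theo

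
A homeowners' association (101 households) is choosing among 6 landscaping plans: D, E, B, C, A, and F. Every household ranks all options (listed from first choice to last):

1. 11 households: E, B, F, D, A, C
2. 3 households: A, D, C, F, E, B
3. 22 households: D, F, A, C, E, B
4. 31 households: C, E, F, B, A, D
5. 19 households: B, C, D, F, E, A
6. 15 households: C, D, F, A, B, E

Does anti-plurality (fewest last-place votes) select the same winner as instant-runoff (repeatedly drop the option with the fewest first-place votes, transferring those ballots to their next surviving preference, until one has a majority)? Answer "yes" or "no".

no

Anti-plurality — last-place votes: D 31, E 15, B 25, C 11, A 19, F 0. Winner: F.
Instant-runoff — R1 D 22, E 11, B 19, C 46, A 3, F 0 (F out); R2 D 22, E 11, B 19, C 46, A 3 (A out); R3 D 25, E 11, B 19, C 46 (E out); R4 D 25, B 30, C 46 (D out); R5 B 30, C 71 (C winner). Winner: C.
The two methods disagree.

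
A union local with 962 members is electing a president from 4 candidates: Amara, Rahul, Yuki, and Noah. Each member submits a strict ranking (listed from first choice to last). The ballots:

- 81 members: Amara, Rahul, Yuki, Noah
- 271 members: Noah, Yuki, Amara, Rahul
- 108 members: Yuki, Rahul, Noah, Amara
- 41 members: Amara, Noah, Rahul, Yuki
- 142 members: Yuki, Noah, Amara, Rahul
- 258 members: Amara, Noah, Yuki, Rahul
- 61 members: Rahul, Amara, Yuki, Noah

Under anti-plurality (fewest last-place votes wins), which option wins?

Last-place votes: Amara 108, Rahul 671, Yuki 41, Noah 142.
Yuki is ranked last by the fewest voters, so Yuki wins.

Yuki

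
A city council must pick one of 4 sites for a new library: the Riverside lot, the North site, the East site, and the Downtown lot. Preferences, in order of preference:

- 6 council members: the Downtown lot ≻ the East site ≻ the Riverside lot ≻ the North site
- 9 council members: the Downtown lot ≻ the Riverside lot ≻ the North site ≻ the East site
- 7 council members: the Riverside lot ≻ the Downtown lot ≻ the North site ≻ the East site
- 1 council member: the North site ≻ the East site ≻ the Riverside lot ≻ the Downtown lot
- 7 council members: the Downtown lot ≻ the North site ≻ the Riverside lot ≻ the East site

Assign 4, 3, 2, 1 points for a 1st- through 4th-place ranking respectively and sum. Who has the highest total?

the Downtown lot

the Riverside lot: 6·2 + 9·3 + 7·4 + 1·2 + 7·2 = 83
the North site: 6·1 + 9·2 + 7·2 + 1·4 + 7·3 = 63
the East site: 6·3 + 9·1 + 7·1 + 1·3 + 7·1 = 44
the Downtown lot: 6·4 + 9·4 + 7·3 + 1·1 + 7·4 = 110
the Downtown lot has the highest Borda score (110).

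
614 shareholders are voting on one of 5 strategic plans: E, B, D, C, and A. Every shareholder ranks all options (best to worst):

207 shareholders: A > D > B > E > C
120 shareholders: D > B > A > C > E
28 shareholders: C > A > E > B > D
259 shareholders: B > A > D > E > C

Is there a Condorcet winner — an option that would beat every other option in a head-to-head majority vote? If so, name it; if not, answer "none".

Checking pairwise contests:
B beats E 586–28.
D beats B 327–287.
A beats D 494–120.
E beats C 466–148.
B beats A 379–235.
Every option loses at least one head-to-head, so there is no Condorcet winner.

none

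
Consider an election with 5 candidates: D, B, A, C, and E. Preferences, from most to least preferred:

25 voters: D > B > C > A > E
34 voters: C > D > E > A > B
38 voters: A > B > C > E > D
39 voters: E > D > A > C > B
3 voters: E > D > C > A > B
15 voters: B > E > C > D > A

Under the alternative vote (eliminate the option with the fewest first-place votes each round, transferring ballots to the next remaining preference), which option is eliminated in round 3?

A

Round 1: D 25, B 15, A 38, C 34, E 42. Eliminate B.
Round 2: D 25, A 38, C 34, E 57. Eliminate D.
Round 3: A 38, C 59, E 57. Eliminate A.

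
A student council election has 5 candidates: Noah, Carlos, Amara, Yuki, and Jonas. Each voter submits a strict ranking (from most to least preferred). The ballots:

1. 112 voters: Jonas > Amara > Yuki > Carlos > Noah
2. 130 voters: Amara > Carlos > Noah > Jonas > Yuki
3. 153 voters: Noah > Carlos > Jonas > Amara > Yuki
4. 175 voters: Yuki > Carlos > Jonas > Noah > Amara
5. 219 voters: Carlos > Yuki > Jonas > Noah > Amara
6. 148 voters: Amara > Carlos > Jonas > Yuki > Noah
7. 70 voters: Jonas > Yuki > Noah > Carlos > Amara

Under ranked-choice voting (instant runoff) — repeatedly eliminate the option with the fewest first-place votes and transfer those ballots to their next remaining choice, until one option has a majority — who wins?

Round 1: Noah 153, Carlos 219, Amara 278, Yuki 175, Jonas 182. Eliminate Noah.
Round 2: Carlos 372, Amara 278, Yuki 175, Jonas 182. Eliminate Yuki.
Round 3: Carlos 547, Amara 278, Jonas 182. Carlos has a majority.

Carlos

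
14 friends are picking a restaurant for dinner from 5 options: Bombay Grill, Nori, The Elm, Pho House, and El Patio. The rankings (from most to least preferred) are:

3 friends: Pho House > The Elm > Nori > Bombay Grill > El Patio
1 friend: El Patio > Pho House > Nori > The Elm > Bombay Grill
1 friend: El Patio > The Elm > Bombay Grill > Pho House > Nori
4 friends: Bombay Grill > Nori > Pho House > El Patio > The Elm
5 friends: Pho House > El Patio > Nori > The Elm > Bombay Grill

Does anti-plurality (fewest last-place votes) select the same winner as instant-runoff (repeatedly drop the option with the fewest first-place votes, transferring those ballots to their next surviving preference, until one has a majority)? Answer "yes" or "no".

Anti-plurality — last-place votes: Bombay Grill 6, Nori 1, The Elm 4, Pho House 0, El Patio 3. Winner: Pho House.
Instant-runoff — R1 Bombay Grill 4, Nori 0, The Elm 0, Pho House 8, El Patio 2 (Pho House winner). Winner: Pho House.
The two methods agree.

yes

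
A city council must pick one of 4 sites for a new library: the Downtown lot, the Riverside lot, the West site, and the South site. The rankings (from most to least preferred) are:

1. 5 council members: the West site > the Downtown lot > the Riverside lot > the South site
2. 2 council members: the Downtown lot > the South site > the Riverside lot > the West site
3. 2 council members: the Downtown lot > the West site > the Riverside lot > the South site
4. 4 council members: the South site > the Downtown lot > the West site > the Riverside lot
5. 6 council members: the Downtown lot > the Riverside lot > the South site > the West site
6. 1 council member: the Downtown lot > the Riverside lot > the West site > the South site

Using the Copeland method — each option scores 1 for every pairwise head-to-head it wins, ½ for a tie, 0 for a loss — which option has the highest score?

the Downtown lot

the Downtown lot: beats the Riverside lot, the West site, and the South site → score 3.
the Riverside lot: beats the South site; loses to the Downtown lot and the West site → score 1.
the West site: beats the Riverside lot; loses to the Downtown lot and the South site → score 1.
the South site: beats the West site; loses to the Downtown lot and the Riverside lot → score 1.
the Downtown lot has the best pairwise record.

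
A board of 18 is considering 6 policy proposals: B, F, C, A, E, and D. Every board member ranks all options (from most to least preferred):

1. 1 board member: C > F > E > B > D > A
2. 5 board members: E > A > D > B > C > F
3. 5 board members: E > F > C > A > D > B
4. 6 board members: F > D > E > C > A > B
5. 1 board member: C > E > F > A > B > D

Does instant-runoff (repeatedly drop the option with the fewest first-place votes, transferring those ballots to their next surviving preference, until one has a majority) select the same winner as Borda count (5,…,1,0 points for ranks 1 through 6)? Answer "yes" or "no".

Instant-runoff — R1 B 0, F 6, C 2, A 0, E 10, D 0 (E winner). Winner: E.
Borda — scores: B 13, F 57, C 42, A 38, E 75, D 45. Winner: E.
The two methods agree.

yes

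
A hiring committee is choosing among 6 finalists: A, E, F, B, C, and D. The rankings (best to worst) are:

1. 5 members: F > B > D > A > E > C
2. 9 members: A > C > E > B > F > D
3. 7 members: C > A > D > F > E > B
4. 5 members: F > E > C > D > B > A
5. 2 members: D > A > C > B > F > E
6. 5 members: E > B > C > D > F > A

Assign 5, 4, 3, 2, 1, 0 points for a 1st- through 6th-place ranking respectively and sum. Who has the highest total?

A: 5·2 + 9·5 + 7·4 + 5·0 + 2·4 + 5·0 = 91
E: 5·1 + 9·3 + 7·1 + 5·4 + 2·0 + 5·5 = 84
F: 5·5 + 9·1 + 7·2 + 5·5 + 2·1 + 5·1 = 80
B: 5·4 + 9·2 + 7·0 + 5·1 + 2·2 + 5·4 = 67
C: 5·0 + 9·4 + 7·5 + 5·3 + 2·3 + 5·3 = 107
D: 5·3 + 9·0 + 7·3 + 5·2 + 2·5 + 5·2 = 66
C has the highest Borda score (107).

C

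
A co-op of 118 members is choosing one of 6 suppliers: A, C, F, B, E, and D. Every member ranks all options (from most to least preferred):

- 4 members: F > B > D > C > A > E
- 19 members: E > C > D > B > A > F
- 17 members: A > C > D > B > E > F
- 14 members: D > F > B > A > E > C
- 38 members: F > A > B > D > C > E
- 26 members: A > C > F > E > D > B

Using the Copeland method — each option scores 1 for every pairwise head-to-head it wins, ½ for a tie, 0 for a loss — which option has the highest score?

A: beats C, F, B, E, and D → score 5.
C: beats F, B, E, and D; loses to A → score 4.
F: beats B, E, and D; loses to A and C → score 3.
B: beats E; loses to A, C, F, and D → score 1.
E: loses to A, C, F, B, and D → score 0.
D: beats B and E; loses to A, C, and F → score 2.
A has the best pairwise record.

A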